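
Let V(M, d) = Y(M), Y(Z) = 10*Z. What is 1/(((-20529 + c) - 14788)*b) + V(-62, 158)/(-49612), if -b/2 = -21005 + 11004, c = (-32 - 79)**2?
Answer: 71294716357/5704958198776 ≈ 0.012497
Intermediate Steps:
c = 12321 (c = (-111)**2 = 12321)
V(M, d) = 10*M
b = 20002 (b = -2*(-21005 + 11004) = -2*(-10001) = 20002)
1/(((-20529 + c) - 14788)*b) + V(-62, 158)/(-49612) = 1/(((-20529 + 12321) - 14788)*20002) + (10*(-62))/(-49612) = (1/20002)/(-8208 - 14788) - 620*(-1/49612) = (1/20002)/(-22996) + 155/12403 = -1/22996*1/20002 + 155/12403 = -1/459965992 + 155/12403 = 71294716357/5704958198776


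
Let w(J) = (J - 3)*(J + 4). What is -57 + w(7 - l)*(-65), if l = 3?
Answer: -577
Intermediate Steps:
w(J) = (-3 + J)*(4 + J)
-57 + w(7 - l)*(-65) = -57 + (-12 + (7 - 1*3) + (7 - 1*3)²)*(-65) = -57 + (-12 + (7 - 3) + (7 - 3)²)*(-65) = -57 + (-12 + 4 + 4²)*(-65) = -57 + (-12 + 4 + 16)*(-65) = -57 + 8*(-65) = -57 - 520 = -577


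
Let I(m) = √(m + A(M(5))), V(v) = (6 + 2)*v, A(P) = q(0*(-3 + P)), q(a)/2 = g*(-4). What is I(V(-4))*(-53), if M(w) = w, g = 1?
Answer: -106*I*√10 ≈ -335.2*I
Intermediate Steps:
q(a) = -8 (q(a) = 2*(1*(-4)) = 2*(-4) = -8)
A(P) = -8
V(v) = 8*v
I(m) = √(-8 + m) (I(m) = √(m - 8) = √(-8 + m))
I(V(-4))*(-53) = √(-8 + 8*(-4))*(-53) = √(-8 - 32)*(-53) = √(-40)*(-53) = (2*I*√10)*(-53) = -106*I*√10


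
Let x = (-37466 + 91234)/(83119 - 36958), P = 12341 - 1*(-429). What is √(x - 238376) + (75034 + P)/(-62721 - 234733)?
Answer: -43902/148727 + 4*I*√3527348182442/15387 ≈ -0.29519 + 488.24*I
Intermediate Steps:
P = 12770 (P = 12341 + 429 = 12770)
x = 53768/46161 ≈ 1.1648
√(x - 238376) + (75034 + P)/(-62721 - 234733) = √(53768/46161 - 238376) + (75034 + 12770)/(-62721 - 234733) = √(-11003620768/46161) + 87804/(-297454) = 4*I*√3527348182442/15387 + 87804*(-1/297454) = 4*I*√3527348182442/15387 - 43902/148727 = -43902/148727 + 4*I*√3527348182442/15387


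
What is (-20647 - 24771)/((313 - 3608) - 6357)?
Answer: 22709/4826 ≈ 4.7056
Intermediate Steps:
(-20647 - 24771)/((313 - 3608) - 6357) = -45418/(-3295 - 6357) = -45418/(-9652) = -45418*(-1/9652) = 22709/4826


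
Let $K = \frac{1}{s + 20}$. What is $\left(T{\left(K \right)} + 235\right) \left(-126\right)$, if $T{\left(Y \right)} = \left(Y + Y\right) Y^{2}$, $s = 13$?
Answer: $- \frac{118232758}{3993} \approx -29610.0$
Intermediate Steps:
$K = \frac{1}{33}$ ($K = \frac{1}{13 + 20} = \frac{1}{33} \approx 0.030303$)
$T{\left(Y \right)} = 2 Y^{3}$ ($T{\left(Y \right)} = 2 Y Y^{2} = 2 Y^{3}$)
$\left(T{\left(K \right)} + 235\right) \left(-126\right) = \left(\frac{2}{35937} + 235\right) \left(-126\right) = \frac{8445197}{35937} \left(-126\right) = - \frac{118232758}{3993}$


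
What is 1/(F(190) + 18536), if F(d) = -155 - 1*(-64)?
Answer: 1/18445 ≈ 5.4215e-5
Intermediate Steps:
F(d) = -91 (F(d) = -155 + 64 = -91)
1/(F(190) + 18536) = 1/(-91 + 18536) = 1/18445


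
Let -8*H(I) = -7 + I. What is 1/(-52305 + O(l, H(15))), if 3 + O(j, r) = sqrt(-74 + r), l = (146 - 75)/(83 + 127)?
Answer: -17436/912042313 - 5*I*sqrt(3)/2736126939 ≈ -1.9118e-5 - 3.1652e-9*I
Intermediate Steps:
H(I) = 7/8 - I/8 (H(I) = -(-7 + I)/8 = 7/8 - I/8)
l = 71/210 ≈ 0.33810
O(j, r) = -3 + sqrt(-74 + r)
1/(-52305 + O(l, H(15))) = 1/(-52305 + (-3 + sqrt(-74 + (7/8 - 1/8*15)))) = 1/(-52305 + (-3 + sqrt(-74 + (7/8 - 15/8)))) = 1/(-52305 + (-3 + sqrt(-74 - 1))) = 1/(-52305 + (-3 + sqrt(-75))) = 1/(-52305 + (-3 + 5*I*sqrt(3))) = 1/(-52308 + 5*I*sqrt(3))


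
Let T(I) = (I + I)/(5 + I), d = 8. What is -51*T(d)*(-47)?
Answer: 38352/13 ≈ 2950.2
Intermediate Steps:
T(I) = 2*I/(5 + I) (T(I) = (2*I)/(5 + I) = 2*I/(5 + I))
-51*T(d)*(-47) = -102*8/(5 + 8)*(-47) = -102*8/13*(-47) = -51*16/13*(-47) = -816/13*(-47) = 38352/13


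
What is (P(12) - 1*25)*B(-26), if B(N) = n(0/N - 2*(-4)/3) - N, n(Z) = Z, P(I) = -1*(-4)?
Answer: -602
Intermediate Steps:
P(I) = 4
B(N) = 8/3 - N (B(N) = (0/N - 2*(-4)/3) - N = (0 + 8*(1/3)) - N = (0 + 8/3) - N = 8/3 - N)
(P(12) - 1*25)*B(-26) = (4 - 1*25)*(8/3 - 1*(-26)) = (4 - 25)*(8/3 + 26) = -21*86/3 = -602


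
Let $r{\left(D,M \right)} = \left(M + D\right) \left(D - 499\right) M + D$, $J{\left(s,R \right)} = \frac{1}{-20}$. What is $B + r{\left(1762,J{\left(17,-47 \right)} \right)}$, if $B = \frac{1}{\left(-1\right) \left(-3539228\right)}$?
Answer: $- \frac{38756366647899}{353922800} \approx -1.0951 \cdot 10^{5}$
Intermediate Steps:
$J{\left(s,R \right)} = - \frac{1}{20}$
$B = \frac{1}{3539228} \approx 2.8255 \cdot 10^{-7}$
$r{\left(D,M \right)} = D + M \left(-499 + D\right) \left(D + M\right)$ ($r{\left(D,M \right)} = \left(D + M\right) \left(-499 + D\right) M + D = \left(-499 + D\right) \left(D + M\right) M + D = M \left(-499 + D\right) \left(D + M\right) + D = D + M \left(-499 + D\right) \left(D + M\right)$)
$B + r{\left(1762,J{\left(17,-47 \right)} \right)} = \frac{1}{3539228} - \left(-1762 - \frac{439619}{10} - \frac{1263}{400} + \frac{776161}{5}\right) = \frac{1}{3539228} + \left(1762 - \frac{499}{400} + 1762 \cdot \frac{1}{400} - \frac{776161}{5} + \frac{439619}{10}\right) = \frac{1}{3539228} + \left(1762 - \frac{499}{400} + \frac{881}{200} - \frac{776161}{5} + \frac{439619}{10}\right) = \frac{1}{3539228} - \frac{43802057}{400} = - \frac{38756366647899}{353922800}$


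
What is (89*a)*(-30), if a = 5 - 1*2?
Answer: -8010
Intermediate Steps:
a = 3 (a = 5 - 2 = 3)
(89*a)*(-30) = (89*3)*(-30) = 267*(-30) = -8010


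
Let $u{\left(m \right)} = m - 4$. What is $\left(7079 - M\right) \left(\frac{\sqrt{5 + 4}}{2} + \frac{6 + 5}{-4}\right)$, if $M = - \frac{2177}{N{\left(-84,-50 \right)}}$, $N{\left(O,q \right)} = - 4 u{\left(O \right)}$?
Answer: $- \frac{12469925}{1408} \approx -8856.5$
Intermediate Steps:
$u{\left(m \right)} = -4 + m$
$N{\left(O,q \right)} = 16 - 4 O$ ($N{\left(O,q \right)} = - 4 \left(-4 + O\right) = 16 - 4 O$)
$M = - \frac{2177}{352}$ ($M = - \frac{2177}{16 - -336} = - \frac{2177}{16 + 336} = - \frac{2177}{352} \approx -6.1847$)
$\left(7079 - M\right) \left(\frac{\sqrt{5 + 4}}{2} + \frac{6 + 5}{-4}\right) = \left(7079 - - \frac{2177}{352}\right) \left(\frac{\sqrt{5 + 4}}{2} + \frac{6 + 5}{-4}\right) = \left(7079 + \frac{2177}{352}\right) \left(\sqrt{9} \cdot \frac{1}{2} + 11 \left(- \frac{1}{4}\right)\right) = \frac{2493985 \left(3 \cdot \frac{1}{2} - \frac{11}{4}\right)}{352} = \frac{2493985 \left(\frac{3}{2} - \frac{11}{4}\right)}{352} = \frac{2493985}{352} \left(- \frac{5}{4}\right) = - \frac{12469925}{1408}$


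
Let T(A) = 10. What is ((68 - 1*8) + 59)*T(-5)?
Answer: 1190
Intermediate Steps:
((68 - 1*8) + 59)*T(-5) = ((68 - 1*8) + 59)*10 = ((68 - 8) + 59)*10 = (60 + 59)*10 = 119*10 = 1190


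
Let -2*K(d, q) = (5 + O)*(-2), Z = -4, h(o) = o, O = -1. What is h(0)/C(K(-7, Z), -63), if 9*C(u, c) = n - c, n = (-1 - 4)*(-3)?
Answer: 0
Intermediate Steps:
n = 15 (n = -5*(-3) = 15)
K(d, q) = 4 (K(d, q) = -(5 - 1)*(-2)/2 = -2*(-2) = -1/2*(-8) = 4)
C(u, c) = 5/3 - c/9 (C(u, c) = (15 - c)/9 = 5/3 - c/9)
h(0)/C(K(-7, Z), -63) = 0/(5/3 - 1/9*(-63)) = 0/(5/3 + 7) = 0/(26/3) = 0*(3/26) = 0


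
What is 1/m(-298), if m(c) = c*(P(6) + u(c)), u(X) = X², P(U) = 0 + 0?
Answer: -1/26463592 ≈ -3.7788e-8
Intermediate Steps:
P(U) = 0
m(c) = c³ (m(c) = c*(0 + c²) = c*c² = c³)
1/m(-298) = 1/((-298)³) = 1/(-26463592) = -1/26463592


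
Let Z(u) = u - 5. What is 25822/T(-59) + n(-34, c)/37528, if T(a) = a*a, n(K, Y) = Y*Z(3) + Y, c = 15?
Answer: 968995801/130634968 ≈ 7.4176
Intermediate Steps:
Z(u) = -5 + u
n(K, Y) = -Y (n(K, Y) = Y*(-5 + 3) + Y = Y*(-2) + Y = -2*Y + Y = -Y)
T(a) = a²
25822/T(-59) + n(-34, c)/37528 = 25822/((-59)²) - 1*15/37528 = 25822/3481 - 15*1/37528 = 25822*(1/3481) - 15/37528 = 25822/3481 - 15/37528 = 968995801/130634968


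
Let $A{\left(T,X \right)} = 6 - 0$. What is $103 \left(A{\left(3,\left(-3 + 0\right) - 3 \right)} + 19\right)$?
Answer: $2575$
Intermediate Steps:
$A{\left(T,X \right)} = 6$ ($A{\left(T,X \right)} = 6 + 0 = 6$)
$103 \left(A{\left(3,\left(-3 + 0\right) - 3 \right)} + 19\right) = 103 \left(6 + 19\right) = 103 \cdot 25 = 2575$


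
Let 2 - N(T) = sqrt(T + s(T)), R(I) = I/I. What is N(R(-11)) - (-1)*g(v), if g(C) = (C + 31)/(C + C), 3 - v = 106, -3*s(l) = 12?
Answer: 242/103 - I*sqrt(3) ≈ 2.3495 - 1.732*I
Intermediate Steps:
s(l) = -4 (s(l) = -1/3*12 = -4)
R(I) = 1
v = -103 (v = 3 - 1*106 = 3 - 106 = -103)
g(C) = (31 + C)/(2*C) (g(C) = (31 + C)/((2*C)) = (31 + C)*(1/(2*C)) = (31 + C)/(2*C))
N(T) = 2 - sqrt(-4 + T) (N(T) = 2 - sqrt(T - 4) = 2 - sqrt(-4 + T))
N(R(-11)) - (-1)*g(v) = (2 - sqrt(-4 + 1)) - (-1)*(1/2)*(31 - 103)/(-103) = (2 - sqrt(-3)) - (-1)*(1/2)*(-1/103)*(-72) = (2 - I*sqrt(3)) - (-1)*36/103 = (2 - I*sqrt(3)) - 1*(-36/103) = (2 - I*sqrt(3)) + 36/103 = 242/103 - I*sqrt(3)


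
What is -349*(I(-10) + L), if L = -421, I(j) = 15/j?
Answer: 294905/2 ≈ 1.4745e+5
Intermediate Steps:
-349*(I(-10) + L) = -349*(15/(-10) - 421) = -349*(15*(-⅒) - 421) = -349*(-3/2 - 421) = -349*(-845/2) = 294905/2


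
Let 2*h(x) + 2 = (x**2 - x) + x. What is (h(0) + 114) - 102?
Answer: 11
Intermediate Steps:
h(x) = -1 + x**2/2 (h(x) = -1 + ((x**2 - x) + x)/2 = -1 + x**2/2)
(h(0) + 114) - 102 = ((-1 + (1/2)*0**2) + 114) - 102 = ((-1 + (1/2)*0) + 114) - 102 = ((-1 + 0) + 114) - 102 = (-1 + 114) - 102 = 113 - 102 = 11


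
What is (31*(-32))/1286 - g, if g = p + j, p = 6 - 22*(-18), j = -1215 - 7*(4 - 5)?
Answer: 517762/643 ≈ 805.23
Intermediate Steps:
j = -1208 (j = -1215 - 7*(-1) = -1215 + 7 = -1208)
p = 402 (p = 6 + 396 = 402)
g = -806 (g = 402 - 1208 = -806)
(31*(-32))/1286 - g = (31*(-32))/1286 - 1*(-806) = -992*1/1286 + 806 = -496/643 + 806 = 517762/643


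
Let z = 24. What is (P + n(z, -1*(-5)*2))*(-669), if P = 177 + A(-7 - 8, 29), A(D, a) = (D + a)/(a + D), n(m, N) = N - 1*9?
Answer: -119751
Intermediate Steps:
n(m, N) = -9 + N (n(m, N) = N - 9 = -9 + N)
A(D, a) = 1 (A(D, a) = (D + a)/(D + a) = 1)
P = 178 (P = 177 + 1 = 178)
(P + n(z, -1*(-5)*2))*(-669) = (178 + (-9 - 1*(-5)*2))*(-669) = (178 + (-9 + 5*2))*(-669) = (178 + (-9 + 10))*(-669) = (178 + 1)*(-669) = 179*(-669) = -119751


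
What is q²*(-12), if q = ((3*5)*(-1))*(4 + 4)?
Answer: -172800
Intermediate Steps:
q = -120 (q = (15*(-1))*8 = -15*8 = -120)
q²*(-12) = (-120)²*(-12) = 14400*(-12) = -172800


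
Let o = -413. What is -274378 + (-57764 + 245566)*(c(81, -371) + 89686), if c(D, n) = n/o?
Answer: 993743165352/59 ≈ 1.6843e+10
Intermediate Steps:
c(D, n) = -n/413 (c(D, n) = n/(-413) = n*(-1/413) = -n/413)
-274378 + (-57764 + 245566)*(c(81, -371) + 89686) = -274378 + (-57764 + 245566)*(-1/413*(-371) + 89686) = -274378 + 187802*(53/59 + 89686) = -274378 + 187802*(5291527/59) = -274378 + 993759353654/59 = 993743165352/59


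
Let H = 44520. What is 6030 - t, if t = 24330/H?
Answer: 8947709/1484 ≈ 6029.5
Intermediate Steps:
t = 811/1484 (t = 24330/44520 = 24330*(1/44520) = 811/1484 ≈ 0.54650)
6030 - t = 6030 - 1*811/1484 = 6030 - 811/1484 = 8947709/1484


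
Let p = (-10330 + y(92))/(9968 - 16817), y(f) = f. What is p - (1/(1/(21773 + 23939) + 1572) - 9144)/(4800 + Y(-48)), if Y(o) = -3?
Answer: 892164214546238/262323468490005 ≈ 3.4010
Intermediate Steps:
p = 10238/6849 (p = (-10330 + 92)/(9968 - 16817) = -10238/(-6849) = -10238*(-1/6849) = 10238/6849 ≈ 1.4948)
p - (1/(1/(21773 + 23939) + 1572) - 9144)/(4800 + Y(-48)) = 10238/6849 - (1/(1/(21773 + 23939) + 1572) - 9144)/(4800 - 3) = 10238/6849 - (1/(1/45712 + 1572) - 9144)/4797 = 10238/6849 - (1/(71859265/45712) - 9144)/4797 = 10238/6849 - (45712/71859265 - 9144)/4797 = 10238/6849 - (-657081073448)/(71859265*4797) = 10238/6849 - 1*(-657081073448/344708894205) = 10238/6849 + 657081073448/344708894205 = 892164214546238/262323468490005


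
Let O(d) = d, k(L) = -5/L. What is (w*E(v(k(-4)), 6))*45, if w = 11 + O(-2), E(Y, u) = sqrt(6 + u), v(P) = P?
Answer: 810*sqrt(3) ≈ 1403.0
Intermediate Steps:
w = 9 (w = 11 - 2 = 9)
(w*E(v(k(-4)), 6))*45 = (9*sqrt(6 + 6))*45 = (9*sqrt(12))*45 = (9*(2*sqrt(3)))*45 = (18*sqrt(3))*45 = 810*sqrt(3)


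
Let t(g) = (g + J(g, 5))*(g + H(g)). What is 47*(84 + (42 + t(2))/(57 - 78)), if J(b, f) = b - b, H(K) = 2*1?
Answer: 80558/21 ≈ 3836.1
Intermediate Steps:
H(K) = 2
J(b, f) = 0
t(g) = g*(2 + g) (t(g) = (g + 0)*(g + 2) = g*(2 + g))
47*(84 + (42 + t(2))/(57 - 78)) = 47*(84 + (42 + 2*(2 + 2))/(57 - 78)) = 47*(84 + (42 + 2*4)/(-21)) = 47*(84 + (42 + 8)*(-1/21)) = 47*(84 + 50*(-1/21)) = 47*(84 - 50/21) = 47*(1714/21) = 80558/21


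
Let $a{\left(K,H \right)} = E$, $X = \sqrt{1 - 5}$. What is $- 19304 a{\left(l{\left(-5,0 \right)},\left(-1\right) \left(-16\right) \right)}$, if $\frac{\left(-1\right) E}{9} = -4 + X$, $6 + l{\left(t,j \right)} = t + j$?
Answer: $-694944 + 347472 i \approx -6.9494 \cdot 10^{5} + 3.4747 \cdot 10^{5} i$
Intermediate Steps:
$l{\left(t,j \right)} = -6 + j + t$ ($l{\left(t,j \right)} = -6 + \left(t + j\right) = -6 + \left(j + t\right) = -6 + j + t$)
$X = 2 i$ ($X = \sqrt{-4} = 2 i \approx 2.0 i$)
$E = 36 - 18 i$ ($E = - 9 \left(-4 + 2 i\right) = 36 - 18 i \approx 36.0 - 18.0 i$)
$a{\left(K,H \right)} = 36 - 18 i$
$- 19304 a{\left(l{\left(-5,0 \right)},\left(-1\right) \left(-16\right) \right)} = - 19304 \left(36 - 18 i\right) = -694944 + 347472 i$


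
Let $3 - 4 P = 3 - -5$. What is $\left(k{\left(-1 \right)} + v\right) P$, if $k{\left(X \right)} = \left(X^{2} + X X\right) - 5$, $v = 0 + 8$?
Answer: $- \frac{25}{4} \approx -6.25$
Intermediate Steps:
$v = 8$
$P = - \frac{5}{4}$ ($P = \frac{3}{4} - \frac{3 - -5}{4} = \frac{3}{4} - \frac{3 + 5}{4} = \frac{3}{4} - 2 = - \frac{5}{4} \approx -1.25$)
$k{\left(X \right)} = -5 + 2 X^{2}$ ($k{\left(X \right)} = \left(X^{2} + X^{2}\right) - 5 = 2 X^{2} - 5 = -5 + 2 X^{2}$)
$\left(k{\left(-1 \right)} + v\right) P = \left(\left(-5 + 2 \left(-1\right)^{2}\right) + 8\right) \left(- \frac{5}{4}\right) = \left(\left(-5 + 2 \cdot 1\right) + 8\right) \left(- \frac{5}{4}\right) = \left(\left(-5 + 2\right) + 8\right) \left(- \frac{5}{4}\right) = \left(-3 + 8\right) \left(- \frac{5}{4}\right) = 5 \left(- \frac{5}{4}\right) = - \frac{25}{4}$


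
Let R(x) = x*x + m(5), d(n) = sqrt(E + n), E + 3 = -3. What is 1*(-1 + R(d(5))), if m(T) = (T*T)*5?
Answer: 123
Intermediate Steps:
E = -6 (E = -3 - 3 = -6)
m(T) = 5*T**2 (m(T) = T**2*5 = 5*T**2)
d(n) = sqrt(-6 + n)
R(x) = 125 + x**2 (R(x) = x*x + 5*5**2 = x**2 + 5*25 = x**2 + 125 = 125 + x**2)
1*(-1 + R(d(5))) = 1*(-1 + (125 + (sqrt(-6 + 5))**2)) = 1*(-1 + (125 + (sqrt(-1))**2)) = 1*(-1 + (125 + I**2)) = 1*(-1 + (125 - 1)) = 1*(-1 + 124) = 1*123 = 123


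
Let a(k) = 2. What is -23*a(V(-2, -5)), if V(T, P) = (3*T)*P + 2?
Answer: -46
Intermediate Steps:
V(T, P) = 2 + 3*P*T (V(T, P) = 3*P*T + 2 = 2 + 3*P*T)
-23*a(V(-2, -5)) = -23*2 = -46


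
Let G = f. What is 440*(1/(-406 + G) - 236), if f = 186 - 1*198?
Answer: -1972980/19 ≈ -1.0384e+5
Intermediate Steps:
f = -12 (f = 186 - 198 = -12)
G = -12
440*(1/(-406 + G) - 236) = 440*(1/(-406 - 12) - 236) = 440*(1/(-418) - 236) = 440*(-1/418 - 236) = 440*(-98649/418) = -1972980/19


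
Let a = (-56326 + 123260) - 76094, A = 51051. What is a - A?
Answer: -60211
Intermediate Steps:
a = -9160 (a = 66934 - 76094 = -9160)
a - A = -9160 - 1*51051 = -9160 - 51051 = -60211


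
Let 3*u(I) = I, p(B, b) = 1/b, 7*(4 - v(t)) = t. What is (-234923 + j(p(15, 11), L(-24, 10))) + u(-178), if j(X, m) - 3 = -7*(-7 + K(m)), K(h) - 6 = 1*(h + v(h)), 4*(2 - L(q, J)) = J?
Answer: -704992/3 ≈ -2.3500e+5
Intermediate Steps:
v(t) = 4 - t/7
u(I) = I/3
L(q, J) = 2 - J/4
K(h) = 10 + 6*h/7 (K(h) = 6 + 1*(h + (4 - h/7)) = 6 + 1*(4 + 6*h/7) = 6 + (4 + 6*h/7) = 10 + 6*h/7)
j(X, m) = -18 - 6*m (j(X, m) = 3 - 7*(-7 + (10 + 6*m/7)) = 3 - 7*(3 + 6*m/7) = 3 + (-21 - 6*m) = -18 - 6*m)
(-234923 + j(p(15, 11), L(-24, 10))) + u(-178) = (-234923 + (-18 - 6*(2 - ¼*10))) + (⅓)*(-178) = (-234923 + (-18 - 6*(2 - 5/2))) - 178/3 = (-234923 + (-18 - 6*(-½))) - 178/3 = (-234923 + (-18 + 3)) - 178/3 = (-234923 - 15) - 178/3 = -234938 - 178/3 = -704992/3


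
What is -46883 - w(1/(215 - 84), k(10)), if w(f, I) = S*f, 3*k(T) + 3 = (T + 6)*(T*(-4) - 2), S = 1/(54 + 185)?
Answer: -1467859848/31309 ≈ -46883.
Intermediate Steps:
S = 1/239 ≈ 0.0041841
k(T) = -1 + (-2 - 4*T)*(6 + T)/3 (k(T) = -1 + ((T + 6)*(T*(-4) - 2))/3 = -1 + ((6 + T)*(-4*T - 2))/3 = -1 + ((6 + T)*(-2 - 4*T))/3 = -1 + ((-2 - 4*T)*(6 + T))/3 = -1 + (-2 - 4*T)*(6 + T)/3)
w(f, I) = f/239
-46883 - w(1/(215 - 84), k(10)) = -46883 - 1/(239*(215 - 84)) = -46883 - 1/(239*131) = -46883 - 1*1/31309 = -46883 - 1/31309 = -1467859848/31309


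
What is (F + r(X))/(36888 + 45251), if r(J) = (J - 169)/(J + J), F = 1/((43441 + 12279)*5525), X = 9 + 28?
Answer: -20318297963/935609289979000 ≈ -2.1717e-5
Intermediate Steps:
X = 37
F = 1/307853000 (F = (1/5525)/55720 = (1/55720)*(1/5525) = 1/307853000 ≈ 3.2483e-9)
r(J) = (-169 + J)/(2*J) (r(J) = (-169 + J)/((2*J)) = (-169 + J)*(1/(2*J)) = (-169 + J)/(2*J))
(F + r(X))/(36888 + 45251) = (1/307853000 + (½)*(-169 + 37)/37)/(36888 + 45251) = (1/307853000 + (½)*(1/37)*(-132))/82139 = (1/307853000 - 66/37)*(1/82139) = -20318297963/11390561000*1/82139 = -20318297963/935609289979000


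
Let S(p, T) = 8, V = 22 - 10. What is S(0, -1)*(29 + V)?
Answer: 328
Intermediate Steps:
V = 12
S(0, -1)*(29 + V) = 8*(29 + 12) = 8*41 = 328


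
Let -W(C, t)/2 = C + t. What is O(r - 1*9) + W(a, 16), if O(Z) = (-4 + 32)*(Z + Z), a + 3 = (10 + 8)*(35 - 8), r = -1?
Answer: -1558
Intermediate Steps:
a = 483 (a = -3 + (10 + 8)*(35 - 8) = -3 + 18*27 = -3 + 486 = 483)
W(C, t) = -2*C - 2*t (W(C, t) = -2*(C + t) = -2*C - 2*t)
O(Z) = 56*Z (O(Z) = 28*(2*Z) = 56*Z)
O(r - 1*9) + W(a, 16) = 56*(-1 - 1*9) + (-2*483 - 2*16) = 56*(-1 - 9) + (-966 - 32) = 56*(-10) - 998 = -560 - 998 = -1558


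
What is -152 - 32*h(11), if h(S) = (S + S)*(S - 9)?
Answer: -1560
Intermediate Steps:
h(S) = 2*S*(-9 + S) (h(S) = (2*S)*(-9 + S) = 2*S*(-9 + S))
-152 - 32*h(11) = -152 - 64*11*(-9 + 11) = -152 - 64*11*2 = -152 - 32*44 = -152 - 1408 = -1560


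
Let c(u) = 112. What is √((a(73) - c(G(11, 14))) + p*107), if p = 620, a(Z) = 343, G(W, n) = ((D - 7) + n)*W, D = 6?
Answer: √66571 ≈ 258.01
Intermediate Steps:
G(W, n) = W*(-1 + n) (G(W, n) = ((6 - 7) + n)*W = (-1 + n)*W = W*(-1 + n))
√((a(73) - c(G(11, 14))) + p*107) = √((343 - 1*112) + 620*107) = √((343 - 112) + 66340) = √(231 + 66340) = √66571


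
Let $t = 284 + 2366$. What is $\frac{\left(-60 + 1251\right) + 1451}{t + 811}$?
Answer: $\frac{2642}{3461} \approx 0.76336$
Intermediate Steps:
$t = 2650$
$\frac{\left(-60 + 1251\right) + 1451}{t + 811} = \frac{\left(-60 + 1251\right) + 1451}{2650 + 811} = \frac{1191 + 1451}{3461} = 2642 \cdot \frac{1}{3461} = \frac{2642}{3461}$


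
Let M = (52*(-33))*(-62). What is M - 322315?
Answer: -215923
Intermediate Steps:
M = 106392 (M = -1716*(-62) = 106392)
M - 322315 = 106392 - 322315 = -215923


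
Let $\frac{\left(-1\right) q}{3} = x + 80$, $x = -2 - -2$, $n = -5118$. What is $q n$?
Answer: $1228320$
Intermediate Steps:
$x = 0$ ($x = -2 + 2 = 0$)
$q = -240$ ($q = - 3 \left(0 + 80\right) = \left(-3\right) 80 = -240$)
$q n = \left(-240\right) \left(-5118\right) = 1228320$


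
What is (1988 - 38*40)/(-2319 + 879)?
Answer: -13/40 ≈ -0.32500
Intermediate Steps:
(1988 - 38*40)/(-2319 + 879) = (1988 - 1520)/(-1440) = 468*(-1/1440) = -13/40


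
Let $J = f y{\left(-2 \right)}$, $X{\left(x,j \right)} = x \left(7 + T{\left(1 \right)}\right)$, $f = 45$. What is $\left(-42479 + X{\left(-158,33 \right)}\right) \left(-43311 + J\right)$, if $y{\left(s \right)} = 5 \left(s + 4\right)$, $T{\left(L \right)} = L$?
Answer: $1874868723$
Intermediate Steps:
$X{\left(x,j \right)} = 8 x$ ($X{\left(x,j \right)} = x \left(7 + 1\right) = x 8 = 8 x$)
$y{\left(s \right)} = 20 + 5 s$ ($y{\left(s \right)} = 5 \left(4 + s\right) = 20 + 5 s$)
$J = 450$ ($J = 45 \left(20 + 5 \left(-2\right)\right) = 45 \left(20 - 10\right) = 45 \cdot 10 = 450$)
$\left(-42479 + X{\left(-158,33 \right)}\right) \left(-43311 + J\right) = \left(-42479 + 8 \left(-158\right)\right) \left(-43311 + 450\right) = \left(-42479 - 1264\right) \left(-42861\right) = \left(-43743\right) \left(-42861\right) = 1874868723$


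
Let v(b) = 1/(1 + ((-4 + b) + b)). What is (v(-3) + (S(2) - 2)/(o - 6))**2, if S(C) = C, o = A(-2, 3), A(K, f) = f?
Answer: 1/81 ≈ 0.012346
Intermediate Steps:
o = 3
v(b) = 1/(-3 + 2*b) (v(b) = 1/(1 + (-4 + 2*b)) = 1/(-3 + 2*b))
(v(-3) + (S(2) - 2)/(o - 6))**2 = (1/(-3 + 2*(-3)) + (2 - 2)/(3 - 6))**2 = (1/(-3 - 6) + 0/(-3))**2 = (1/(-9) + 0*(-1/3))**2 = (-1/9 + 0)**2 = (-1/9)**2 = 1/81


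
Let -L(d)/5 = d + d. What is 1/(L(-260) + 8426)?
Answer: 1/11026 ≈ 9.0695e-5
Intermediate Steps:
L(d) = -10*d (L(d) = -5*(d + d) = -10*d)
1/(L(-260) + 8426) = 1/(-10*(-260) + 8426) = 1/(2600 + 8426) = 1/11026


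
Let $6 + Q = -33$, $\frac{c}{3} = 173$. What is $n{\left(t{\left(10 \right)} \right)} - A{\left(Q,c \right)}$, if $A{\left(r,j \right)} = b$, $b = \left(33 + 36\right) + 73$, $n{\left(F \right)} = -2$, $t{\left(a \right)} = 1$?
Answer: $-144$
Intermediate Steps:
$c = 519$ ($c = 3 \cdot 173 = 519$)
$Q = -39$ ($Q = -6 - 33 = -39$)
$b = 142$ ($b = 69 + 73 = 142$)
$A{\left(r,j \right)} = 142$
$n{\left(t{\left(10 \right)} \right)} - A{\left(Q,c \right)} = -2 - 142 = -144$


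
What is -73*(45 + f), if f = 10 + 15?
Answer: -5110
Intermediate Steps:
f = 25
-73*(45 + f) = -73*(45 + 25) = -73*70 = -5110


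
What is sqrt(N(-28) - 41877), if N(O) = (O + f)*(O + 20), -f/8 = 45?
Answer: I*sqrt(38773) ≈ 196.91*I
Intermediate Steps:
f = -360 (f = -8*45 = -360)
N(O) = (-360 + O)*(20 + O) (N(O) = (O - 360)*(O + 20) = (-360 + O)*(20 + O))
sqrt(N(-28) - 41877) = sqrt((-7200 + (-28)**2 - 340*(-28)) - 41877) = sqrt((-7200 + 784 + 9520) - 41877) = sqrt(3104 - 41877) = sqrt(-38773) = I*sqrt(38773)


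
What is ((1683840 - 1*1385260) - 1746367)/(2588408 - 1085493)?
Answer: -1447787/1502915 ≈ -0.96332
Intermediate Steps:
((1683840 - 1*1385260) - 1746367)/(2588408 - 1085493) = ((1683840 - 1385260) - 1746367)/1502915 = (298580 - 1746367)*(1/1502915) = -1447787*1/1502915 = -1447787/1502915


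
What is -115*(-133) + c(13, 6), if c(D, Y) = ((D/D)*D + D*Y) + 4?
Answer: 15390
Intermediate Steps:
c(D, Y) = 4 + D + D*Y (c(D, Y) = (1*D + D*Y) + 4 = (D + D*Y) + 4 = 4 + D + D*Y)
-115*(-133) + c(13, 6) = -115*(-133) + (4 + 13 + 13*6) = 15295 + (4 + 13 + 78) = 15295 + 95 = 15390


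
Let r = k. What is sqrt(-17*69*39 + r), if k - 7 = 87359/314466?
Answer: I*sqrt(4523149220800146)/314466 ≈ 213.87*I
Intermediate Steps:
k = 2288621/314466 (k = 7 + 87359/314466 = 2288621/314466 ≈ 7.2778)
r = 2288621/314466 ≈ 7.2778
sqrt(-17*69*39 + r) = sqrt(-17*69*39 + 2288621/314466) = sqrt(-1173*39 + 2288621/314466) = sqrt(-45747 + 2288621/314466) = sqrt(-14383587481/314466) = I*sqrt(4523149220800146)/314466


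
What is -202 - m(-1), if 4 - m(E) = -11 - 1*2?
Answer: -219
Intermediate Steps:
m(E) = 17 (m(E) = 4 - (-11 - 1*2) = 4 - (-11 - 2) = 4 - 1*(-13) = 4 + 13 = 17)
-202 - m(-1) = -202 - 1*17 = -202 - 17 = -219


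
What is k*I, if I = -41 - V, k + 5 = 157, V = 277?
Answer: -48336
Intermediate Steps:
k = 152 (k = -5 + 157 = 152)
I = -318 (I = -41 - 1*277 = -41 - 277 = -318)
k*I = 152*(-318) = -48336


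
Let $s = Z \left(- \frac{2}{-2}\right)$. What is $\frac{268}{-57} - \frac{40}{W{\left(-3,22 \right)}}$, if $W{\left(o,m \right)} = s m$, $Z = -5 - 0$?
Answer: $- \frac{2720}{627} \approx -4.3381$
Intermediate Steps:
$Z = -5$ ($Z = -5 + 0 = -5$)
$s = -5$ ($s = - 5 \left(- \frac{2}{-2}\right) = - 5 \left(\left(-2\right) \left(- \frac{1}{2}\right)\right) = \left(-5\right) 1 = -5$)
$W{\left(o,m \right)} = - 5 m$
$\frac{268}{-57} - \frac{40}{W{\left(-3,22 \right)}} = \frac{268}{-57} - \frac{40}{\left(-5\right) 22} = 268 \left(- \frac{1}{57}\right) - \frac{40}{-110} = - \frac{268}{57} - - \frac{4}{11} = - \frac{268}{57} + \frac{4}{11} = - \frac{2720}{627}$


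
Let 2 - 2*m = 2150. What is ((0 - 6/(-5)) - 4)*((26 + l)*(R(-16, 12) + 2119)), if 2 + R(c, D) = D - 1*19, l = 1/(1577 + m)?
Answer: -77270732/503 ≈ -1.5362e+5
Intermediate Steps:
m = -1074 (m = 1 - ½*2150 = 1 - 1075 = -1074)
l = 1/503 (l = 1/(1577 - 1074) = 1/503 ≈ 0.0019881)
R(c, D) = -21 + D (R(c, D) = -2 + (D - 1*19) = -2 + (D - 19) = -2 + (-19 + D) = -21 + D)
((0 - 6/(-5)) - 4)*((26 + l)*(R(-16, 12) + 2119)) = ((0 - 6/(-5)) - 4)*((26 + 1/503)*((-21 + 12) + 2119)) = ((0 - 6*(-⅕)) - 4)*(13079*(-9 + 2119)/503) = ((0 + 6/5) - 4)*((13079/503)*2110) = (6/5 - 4)*(27596690/503) = -14/5*27596690/503 = -77270732/503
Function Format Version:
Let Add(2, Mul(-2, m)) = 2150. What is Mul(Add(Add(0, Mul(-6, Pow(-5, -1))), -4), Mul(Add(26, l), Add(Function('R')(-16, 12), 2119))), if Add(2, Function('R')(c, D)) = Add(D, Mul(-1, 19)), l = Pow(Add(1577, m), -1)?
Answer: Rational(-77270732, 503) ≈ -1.5362e+5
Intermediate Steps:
m = -1074 (m = Add(1, Mul(Rational(-1, 2), 2150)) = Add(1, -1075) = -1074)
l = Rational(1, 503) (l = Pow(Add(1577, -1074), -1) = Pow(503, -1) = Rational(1, 503) ≈ 0.0019881)
Function('R')(c, D) = Add(-21, D) (Function('R')(c, D) = Add(-2, Add(D, Mul(-1, 19))) = Add(-2, Add(D, -19)) = Add(-2, Add(-19, D)) = Add(-21, D))
Mul(Add(Add(0, Mul(-6, Pow(-5, -1))), -4), Mul(Add(26, l), Add(Function('R')(-16, 12), 2119))) = Mul(Add(Add(0, Mul(-6, Pow(-5, -1))), -4), Mul(Add(26, Rational(1, 503)), Add(Add(-21, 12), 2119))) = Mul(Add(Add(0, Mul(-6, Rational(-1, 5))), -4), Mul(Rational(13079, 503), Add(-9, 2119))) = Mul(Add(Add(0, Rational(6, 5)), -4), Mul(Rational(13079, 503), 2110)) = Mul(Add(Rational(6, 5), -4), Rational(27596690, 503)) = Mul(Rational(-14, 5), Rational(27596690, 503)) = Rational(-77270732, 503)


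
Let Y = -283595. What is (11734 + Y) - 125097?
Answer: -396958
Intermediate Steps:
(11734 + Y) - 125097 = (11734 - 283595) - 125097 = -271861 - 125097 = -396958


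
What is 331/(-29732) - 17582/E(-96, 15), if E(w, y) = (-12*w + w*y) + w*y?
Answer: 65272007/6422112 ≈ 10.164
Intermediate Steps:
E(w, y) = -12*w + 2*w*y
331/(-29732) - 17582/E(-96, 15) = 331/(-29732) - 17582*(-1/(192*(-6 + 15))) = 331*(-1/29732) - 17582/(2*(-96)*9) = -331/29732 - 17582/(-1728) = -331/29732 - 17582*(-1/1728) = -331/29732 + 8791/864 = 65272007/6422112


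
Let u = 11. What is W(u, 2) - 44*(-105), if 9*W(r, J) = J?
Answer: 41582/9 ≈ 4620.2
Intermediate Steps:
W(r, J) = J/9
W(u, 2) - 44*(-105) = (⅑)*2 - 44*(-105) = 2/9 + 4620 = 41582/9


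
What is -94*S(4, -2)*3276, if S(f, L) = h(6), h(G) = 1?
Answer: -307944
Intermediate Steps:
S(f, L) = 1
-94*S(4, -2)*3276 = -94*1*3276 = -94*3276 = -307944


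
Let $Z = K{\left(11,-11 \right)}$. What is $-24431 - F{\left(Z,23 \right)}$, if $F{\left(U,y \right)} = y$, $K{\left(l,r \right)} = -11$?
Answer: $-24454$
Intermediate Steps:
$Z = -11$
$-24431 - F{\left(Z,23 \right)} = -24431 - 23 = -24454$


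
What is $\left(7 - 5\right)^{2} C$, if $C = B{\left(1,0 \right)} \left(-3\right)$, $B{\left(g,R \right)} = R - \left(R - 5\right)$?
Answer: $-60$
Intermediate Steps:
$B{\left(g,R \right)} = 5$ ($B{\left(g,R \right)} = R - \left(R - 5\right) = R - \left(-5 + R\right) = 5$)
$C = -15$ ($C = 5 \left(-3\right) = -15$)
$\left(7 - 5\right)^{2} C = \left(7 - 5\right)^{2} \left(-15\right) = 2^{2} \left(-15\right) = 4 \left(-15\right) = -60$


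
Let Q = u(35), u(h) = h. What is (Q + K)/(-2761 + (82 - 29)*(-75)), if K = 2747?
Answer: -1391/3368 ≈ -0.41300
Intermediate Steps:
Q = 35
(Q + K)/(-2761 + (82 - 29)*(-75)) = (35 + 2747)/(-2761 + (82 - 29)*(-75)) = 2782/(-2761 + 53*(-75)) = 2782/(-2761 - 3975) = 2782/(-6736) = 2782*(-1/6736) = -1391/3368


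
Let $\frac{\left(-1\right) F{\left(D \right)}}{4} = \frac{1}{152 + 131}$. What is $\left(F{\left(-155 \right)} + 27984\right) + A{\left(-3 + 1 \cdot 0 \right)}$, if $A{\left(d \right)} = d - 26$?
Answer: $\frac{7911261}{283} \approx 27955.0$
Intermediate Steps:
$F{\left(D \right)} = - \frac{4}{283}$ ($F{\left(D \right)} = - \frac{4}{152 + 131} = - \frac{4}{283}$)
$A{\left(d \right)} = -26 + d$ ($A{\left(d \right)} = d - 26 = -26 + d$)
$\left(F{\left(-155 \right)} + 27984\right) + A{\left(-3 + 1 \cdot 0 \right)} = \left(- \frac{4}{283} + 27984\right) + \left(-26 + \left(-3 + 1 \cdot 0\right)\right) = \frac{7919468}{283} + \left(-26 + \left(-3 + 0\right)\right) = \frac{7919468}{283} - 29 = \frac{7911261}{283}$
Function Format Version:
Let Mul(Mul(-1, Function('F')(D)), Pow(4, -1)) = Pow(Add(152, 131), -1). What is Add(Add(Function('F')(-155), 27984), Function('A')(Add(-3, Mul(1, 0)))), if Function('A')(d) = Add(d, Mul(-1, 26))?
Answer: Rational(7911261, 283) ≈ 27955.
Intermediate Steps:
Function('F')(D) = Rational(-4, 283) (Function('F')(D) = Mul(-4, Pow(Add(152, 131), -1)) = Mul(-4, Pow(283, -1)) = Mul(-4, Rational(1, 283)) = Rational(-4, 283))
Function('A')(d) = Add(-26, d) (Function('A')(d) = Add(d, -26) = Add(-26, d))
Add(Add(Function('F')(-155), 27984), Function('A')(Add(-3, Mul(1, 0)))) = Add(Add(Rational(-4, 283), 27984), Add(-26, Add(-3, Mul(1, 0)))) = Add(Rational(7919468, 283), Add(-26, Add(-3, 0))) = Add(Rational(7919468, 283), Add(-26, -3)) = Add(Rational(7919468, 283), -29) = Rational(7911261, 283)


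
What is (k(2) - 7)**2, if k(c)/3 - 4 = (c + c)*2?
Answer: 841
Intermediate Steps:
k(c) = 12 + 12*c (k(c) = 12 + 3*((c + c)*2) = 12 + 3*((2*c)*2) = 12 + 3*(4*c) = 12 + 12*c)
(k(2) - 7)**2 = ((12 + 12*2) - 7)**2 = ((12 + 24) - 7)**2 = (36 - 7)**2 = 29**2 = 841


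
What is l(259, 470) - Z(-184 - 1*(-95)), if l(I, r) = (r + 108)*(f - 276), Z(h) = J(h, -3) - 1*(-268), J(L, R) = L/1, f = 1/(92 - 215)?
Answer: -19644539/123 ≈ -1.5971e+5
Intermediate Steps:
f = -1/123 (f = 1/(-123) = -1/123 ≈ -0.0081301)
J(L, R) = L (J(L, R) = L*1 = L)
Z(h) = 268 + h (Z(h) = h - 1*(-268) = h + 268 = 268 + h)
l(I, r) = -1222164/41 - 33949*r/123 (l(I, r) = (r + 108)*(-1/123 - 276) = (108 + r)*(-33949/123) = -1222164/41 - 33949*r/123)
l(259, 470) - Z(-184 - 1*(-95)) = (-1222164/41 - 33949/123*470) - (268 + (-184 - 1*(-95))) = (-1222164/41 - 15956030/123) - (268 + (-184 + 95)) = -19622522/123 - (268 - 89) = -19622522/123 - 1*179 = -19622522/123 - 179 = -19644539/123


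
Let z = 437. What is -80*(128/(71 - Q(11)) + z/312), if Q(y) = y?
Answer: -11026/39 ≈ -282.72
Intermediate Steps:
-80*(128/(71 - Q(11)) + z/312) = -80*(128/(71 - 1*11) + 437/312) = -80*(128/(71 - 11) + 437*(1/312)) = -80*(128/60 + 437/312) = -80*(128*(1/60) + 437/312) = -80*(32/15 + 437/312) = -80*5513/1560 = -11026/39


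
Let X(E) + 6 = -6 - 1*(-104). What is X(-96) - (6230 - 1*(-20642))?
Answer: -26780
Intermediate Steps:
X(E) = 92 (X(E) = -6 + (-6 - 1*(-104)) = -6 + (-6 + 104) = -6 + 98 = 92)
X(-96) - (6230 - 1*(-20642)) = 92 - (6230 - 1*(-20642)) = 92 - (6230 + 20642) = 92 - 1*26872 = 92 - 26872 = -26780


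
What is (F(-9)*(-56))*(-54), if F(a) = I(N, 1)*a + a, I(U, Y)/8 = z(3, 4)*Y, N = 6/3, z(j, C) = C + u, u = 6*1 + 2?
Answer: -2639952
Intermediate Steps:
u = 8 (u = 6 + 2 = 8)
z(j, C) = 8 + C (z(j, C) = C + 8 = 8 + C)
N = 2 (N = 6*(⅓) = 2)
I(U, Y) = 96*Y (I(U, Y) = 8*((8 + 4)*Y) = 8*(12*Y) = 96*Y)
F(a) = 97*a (F(a) = (96*1)*a + a = 96*a + a = 97*a)
(F(-9)*(-56))*(-54) = ((97*(-9))*(-56))*(-54) = -873*(-56)*(-54) = 48888*(-54) = -2639952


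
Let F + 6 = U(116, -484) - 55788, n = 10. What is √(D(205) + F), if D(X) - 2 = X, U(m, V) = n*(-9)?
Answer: I*√55677 ≈ 235.96*I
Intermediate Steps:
U(m, V) = -90 (U(m, V) = 10*(-9) = -90)
D(X) = 2 + X
F = -55884 (F = -6 + (-90 - 55788) = -6 - 55878 = -55884)
√(D(205) + F) = √((2 + 205) - 55884) = √(207 - 55884) = √(-55677) = I*√55677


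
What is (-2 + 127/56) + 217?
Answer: 12167/56 ≈ 217.27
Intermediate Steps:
(-2 + 127/56) + 217 = 15/56 + 217 = 12167/56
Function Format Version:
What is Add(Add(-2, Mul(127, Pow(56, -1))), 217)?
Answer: Rational(12167, 56) ≈ 217.27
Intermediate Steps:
Add(Add(-2, Mul(127, Pow(56, -1))), 217) = Add(Add(-2, Mul(127, Rational(1, 56))), 217) = Add(Add(-2, Rational(127, 56)), 217) = Add(Rational(15, 56), 217) = Rational(12167, 56)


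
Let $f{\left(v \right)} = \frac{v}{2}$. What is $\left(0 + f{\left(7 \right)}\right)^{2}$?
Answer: $\frac{49}{4} \approx 12.25$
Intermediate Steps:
$f{\left(v \right)} = \frac{v}{2}$ ($f{\left(v \right)} = v \frac{1}{2} = \frac{v}{2}$)
$\left(0 + f{\left(7 \right)}\right)^{2} = \left(0 + \frac{1}{2} \cdot 7\right)^{2} = \left(0 + \frac{7}{2}\right)^{2} = \left(\frac{7}{2}\right)^{2} = \frac{49}{4}$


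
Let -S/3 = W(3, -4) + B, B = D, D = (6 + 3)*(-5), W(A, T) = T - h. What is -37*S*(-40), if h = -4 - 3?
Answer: 186480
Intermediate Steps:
h = -7
W(A, T) = 7 + T (W(A, T) = T - 1*(-7) = T + 7 = 7 + T)
D = -45 (D = 9*(-5) = -45)
B = -45
S = 126 (S = -3*((7 - 4) - 45) = -3*(3 - 45) = -3*(-42) = 126)
-37*S*(-40) = -37*126*(-40) = -4662*(-40) = 186480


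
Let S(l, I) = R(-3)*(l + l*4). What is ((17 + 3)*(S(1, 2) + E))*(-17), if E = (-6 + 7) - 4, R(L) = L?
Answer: 6120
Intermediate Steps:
E = -3 (E = 1 - 4 = -3)
S(l, I) = -15*l (S(l, I) = -3*(l + l*4) = -3*(l + 4*l) = -15*l)
((17 + 3)*(S(1, 2) + E))*(-17) = ((17 + 3)*(-15*1 - 3))*(-17) = (20*(-15 - 3))*(-17) = (20*(-18))*(-17) = -360*(-17) = 6120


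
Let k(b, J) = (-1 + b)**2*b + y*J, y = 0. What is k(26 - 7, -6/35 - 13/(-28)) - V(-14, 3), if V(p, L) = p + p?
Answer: 6184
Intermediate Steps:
V(p, L) = 2*p
k(b, J) = b*(-1 + b)**2 (k(b, J) = (-1 + b)**2*b + 0*J = b*(-1 + b)**2 + 0 = b*(-1 + b)**2)
k(26 - 7, -6/35 - 13/(-28)) - V(-14, 3) = (26 - 7)*(-1 + (26 - 7))**2 - 2*(-14) = 19*(-1 + 19)**2 - 1*(-28) = 19*18**2 + 28 = 19*324 + 28 = 6156 + 28 = 6184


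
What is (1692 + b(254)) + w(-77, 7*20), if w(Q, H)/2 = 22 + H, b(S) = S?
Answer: 2270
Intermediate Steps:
w(Q, H) = 44 + 2*H (w(Q, H) = 2*(22 + H) = 44 + 2*H)
(1692 + b(254)) + w(-77, 7*20) = (1692 + 254) + (44 + 2*(7*20)) = 1946 + (44 + 2*140) = 1946 + (44 + 280) = 1946 + 324 = 2270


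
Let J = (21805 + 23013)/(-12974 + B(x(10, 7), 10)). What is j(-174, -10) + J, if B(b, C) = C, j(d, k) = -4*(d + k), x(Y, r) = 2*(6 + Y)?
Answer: 4748343/6482 ≈ 732.54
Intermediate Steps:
x(Y, r) = 12 + 2*Y
j(d, k) = -4*d - 4*k
J = -22409/6482 (J = (21805 + 23013)/(-12974 + 10) = 44818/(-12964) = 44818*(-1/12964) = -22409/6482 ≈ -3.4571)
j(-174, -10) + J = (-4*(-174) - 4*(-10)) - 22409/6482 = (696 + 40) - 22409/6482 = 736 - 22409/6482 = 4748343/6482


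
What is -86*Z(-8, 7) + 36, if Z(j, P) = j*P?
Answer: 4852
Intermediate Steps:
Z(j, P) = P*j
-86*Z(-8, 7) + 36 = -602*(-8) + 36 = -86*(-56) + 36 = 4816 + 36 = 4852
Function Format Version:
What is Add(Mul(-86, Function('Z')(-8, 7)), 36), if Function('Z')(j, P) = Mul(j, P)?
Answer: 4852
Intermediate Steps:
Function('Z')(j, P) = Mul(P, j)
Add(Mul(-86, Function('Z')(-8, 7)), 36) = Add(Mul(-86, Mul(7, -8)), 36) = Add(Mul(-86, -56), 36) = Add(4816, 36) = 4852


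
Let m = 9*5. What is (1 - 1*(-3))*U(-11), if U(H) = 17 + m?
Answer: 248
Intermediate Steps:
m = 45
U(H) = 62 (U(H) = 17 + 45 = 62)
(1 - 1*(-3))*U(-11) = (1 - 1*(-3))*62 = (1 + 3)*62 = 4*62 = 248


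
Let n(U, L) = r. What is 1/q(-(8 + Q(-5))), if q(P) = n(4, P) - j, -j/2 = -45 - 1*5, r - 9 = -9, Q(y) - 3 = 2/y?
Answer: -1/100 ≈ -0.010000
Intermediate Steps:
Q(y) = 3 + 2/y
r = 0 (r = 9 - 9 = 0)
n(U, L) = 0
j = 100 (j = -2*(-45 - 1*5) = -2*(-45 - 5) = -2*(-50) = 100)
q(P) = -100 (q(P) = 0 - 1*100 = 0 - 100 = -100)
1/q(-(8 + Q(-5))) = 1/(-100) = -1/100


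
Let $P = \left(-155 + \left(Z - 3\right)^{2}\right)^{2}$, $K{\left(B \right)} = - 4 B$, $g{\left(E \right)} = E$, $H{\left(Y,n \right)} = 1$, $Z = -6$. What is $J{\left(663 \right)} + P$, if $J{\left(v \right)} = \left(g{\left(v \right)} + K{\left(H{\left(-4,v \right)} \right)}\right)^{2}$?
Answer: $439757$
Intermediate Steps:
$J{\left(v \right)} = \left(-4 + v\right)^{2}$ ($J{\left(v \right)} = \left(v - 4\right)^{2} = \left(-4 + v\right)^{2}$)
$P = 5476$ ($P = \left(-155 + \left(-6 - 3\right)^{2}\right)^{2} = \left(-155 + \left(-9\right)^{2}\right)^{2} = \left(-155 + 81\right)^{2} = \left(-74\right)^{2} = 5476$)
$J{\left(663 \right)} + P = \left(-4 + 663\right)^{2} + 5476 = 659^{2} + 5476 = 434281 + 5476 = 439757$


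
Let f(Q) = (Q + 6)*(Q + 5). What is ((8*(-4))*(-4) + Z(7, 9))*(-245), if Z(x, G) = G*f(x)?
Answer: -375340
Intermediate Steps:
f(Q) = (5 + Q)*(6 + Q) (f(Q) = (6 + Q)*(5 + Q) = (5 + Q)*(6 + Q))
Z(x, G) = G*(30 + x² + 11*x)
((8*(-4))*(-4) + Z(7, 9))*(-245) = ((8*(-4))*(-4) + 9*(30 + 7² + 11*7))*(-245) = (-32*(-4) + 9*(30 + 49 + 77))*(-245) = (128 + 9*156)*(-245) = (128 + 1404)*(-245) = 1532*(-245) = -375340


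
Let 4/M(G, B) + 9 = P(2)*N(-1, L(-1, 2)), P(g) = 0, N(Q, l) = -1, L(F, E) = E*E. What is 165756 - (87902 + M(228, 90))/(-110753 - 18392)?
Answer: 192659818694/1162305 ≈ 1.6576e+5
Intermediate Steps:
L(F, E) = E²
M(G, B) = -4/9 (M(G, B) = 4/(-9 + 0*(-1)) = 4/(-9 + 0) = 4/(-9) = 4*(-⅑) = -4/9)
165756 - (87902 + M(228, 90))/(-110753 - 18392) = 165756 - (87902 - 4/9)/(-110753 - 18392) = 165756 - 791114/(9*(-129145)) = 165756 - 791114*(-1)/(9*129145) = 165756 - 1*(-791114/1162305) = 165756 + 791114/1162305 = 192659818694/1162305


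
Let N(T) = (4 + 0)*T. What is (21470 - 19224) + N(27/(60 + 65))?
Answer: 280858/125 ≈ 2246.9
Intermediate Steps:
N(T) = 4*T
(21470 - 19224) + N(27/(60 + 65)) = (21470 - 19224) + 4*(27/(60 + 65)) = 2246 + 4*(27/125) = 2246 + 108/125 = 280858/125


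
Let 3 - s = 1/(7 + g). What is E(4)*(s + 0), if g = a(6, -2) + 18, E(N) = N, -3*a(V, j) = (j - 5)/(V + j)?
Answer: 3636/307 ≈ 11.844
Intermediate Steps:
a(V, j) = -(-5 + j)/(3*(V + j)) (a(V, j) = -(j - 5)/(3*(V + j)) = -(-5 + j)/(3*(V + j)))
g = 223/12 (g = (5 - 1*(-2))/(3*(6 - 2)) + 18 = (⅓)*(5 + 2)/4 + 18 = (⅓)*(¼)*7 + 18 = 7/12 + 18 = 223/12 ≈ 18.583)
s = 909/307 (s = 3 - 1/(7 + 223/12) = 3 - 1/307/12 = 3 - 1*12/307 = 3 - 12/307 = 909/307 ≈ 2.9609)
E(4)*(s + 0) = 4*(909/307 + 0) = 4*(909/307) = 3636/307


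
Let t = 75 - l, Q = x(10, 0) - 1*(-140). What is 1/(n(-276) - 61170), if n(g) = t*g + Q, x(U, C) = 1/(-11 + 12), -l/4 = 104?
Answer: -1/196545 ≈ -5.0879e-6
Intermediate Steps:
l = -416 (l = -4*104 = -416)
x(U, C) = 1 (x(U, C) = 1/1 = 1)
Q = 141 (Q = 1 - 1*(-140) = 1 + 140 = 141)
t = 491 (t = 75 - 1*(-416) = 75 + 416 = 491)
n(g) = 141 + 491*g (n(g) = 491*g + 141 = 141 + 491*g)
1/(n(-276) - 61170) = 1/((141 + 491*(-276)) - 61170) = 1/((141 - 135516) - 61170) = 1/(-135375 - 61170) = 1/(-196545) = -1/196545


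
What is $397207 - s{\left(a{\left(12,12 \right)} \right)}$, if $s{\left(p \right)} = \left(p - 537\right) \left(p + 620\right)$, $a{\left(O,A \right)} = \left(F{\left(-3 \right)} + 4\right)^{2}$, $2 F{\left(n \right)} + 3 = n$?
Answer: $730063$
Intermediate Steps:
$F{\left(n \right)} = - \frac{3}{2} + \frac{n}{2}$
$a{\left(O,A \right)} = 1$ ($a{\left(O,A \right)} = \left(\left(- \frac{3}{2} + \frac{1}{2} \left(-3\right)\right) + 4\right)^{2} = \left(\left(- \frac{3}{2} - \frac{3}{2}\right) + 4\right)^{2} = \left(-3 + 4\right)^{2} = 1^{2} = 1$)
$s{\left(p \right)} = \left(-537 + p\right) \left(620 + p\right)$
$397207 - s{\left(a{\left(12,12 \right)} \right)} = 397207 - \left(-332940 + 1^{2} + 83 \cdot 1\right) = 397207 - \left(-332940 + 1 + 83\right) = 397207 - -332856 = 397207 + 332856 = 730063$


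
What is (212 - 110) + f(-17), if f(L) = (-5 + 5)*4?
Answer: 102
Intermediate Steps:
f(L) = 0 (f(L) = 0*4 = 0)
(212 - 110) + f(-17) = (212 - 110) + 0 = 102 + 0 = 102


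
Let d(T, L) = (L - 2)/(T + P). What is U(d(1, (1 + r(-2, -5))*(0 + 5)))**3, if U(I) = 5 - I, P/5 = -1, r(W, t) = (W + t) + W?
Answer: -1331/8 ≈ -166.38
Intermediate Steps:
r(W, t) = t + 2*W
P = -5 (P = 5*(-1) = -5)
d(T, L) = (-2 + L)/(-5 + T) (d(T, L) = (L - 2)/(T - 5) = (-2 + L)/(-5 + T))
U(d(1, (1 + r(-2, -5))*(0 + 5)))**3 = (5 - (-2 + (1 + (-5 + 2*(-2)))*(0 + 5))/(-5 + 1))**3 = (5 - (-2 + (1 + (-5 - 4))*5)/(-4))**3 = (5 - (-1)*(-2 + (1 - 9)*5)/4)**3 = (5 - (-1)*(-2 - 8*5)/4)**3 = (5 - (-1)*(-2 - 40)/4)**3 = (5 - (-1)*(-42)/4)**3 = (5 - 1*21/2)**3 = (5 - 21/2)**3 = (-11/2)**3 = -1331/8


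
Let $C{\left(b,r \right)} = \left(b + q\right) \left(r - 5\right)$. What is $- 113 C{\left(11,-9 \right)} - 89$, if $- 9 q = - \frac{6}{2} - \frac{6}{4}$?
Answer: $18104$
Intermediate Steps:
$q = \frac{1}{2}$ ($q = - \frac{- \frac{6}{2} - \frac{6}{4}}{9} = - \frac{\left(-6\right) \frac{1}{2} - \frac{3}{2}}{9} = - \frac{-3 - \frac{3}{2}}{9} = \left(- \frac{1}{9}\right) \left(- \frac{9}{2}\right) = \frac{1}{2} \approx 0.5$)
$C{\left(b,r \right)} = \left(\frac{1}{2} + b\right) \left(-5 + r\right)$ ($C{\left(b,r \right)} = \left(b + \frac{1}{2}\right) \left(r - 5\right) = \left(\frac{1}{2} + b\right) \left(-5 + r\right)$)
$- 113 C{\left(11,-9 \right)} - 89 = - 113 \left(- \frac{5}{2} + \frac{1}{2} \left(-9\right) - 55 + 11 \left(-9\right)\right) - 89 = - 113 \left(- \frac{5}{2} - \frac{9}{2} - 55 - 99\right) - 89 = \left(-113\right) \left(-161\right) - 89 = 18193 - 89 = 18104$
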